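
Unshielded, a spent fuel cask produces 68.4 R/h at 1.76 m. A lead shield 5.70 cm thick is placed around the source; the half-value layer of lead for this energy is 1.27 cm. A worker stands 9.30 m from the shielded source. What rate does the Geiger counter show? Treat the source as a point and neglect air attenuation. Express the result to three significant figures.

Distance alone: 68.4 × (1.76/9.30)² = 68.4 × 0.03581 = 2.449 R/h.
Shield: 5.70/1.27 = 4.488 half-value layers → attenuation 2^(−4.488) = 0.04456.
Combined: 2.449 × 0.04456 = 0.1091 R/h.

0.109 R/h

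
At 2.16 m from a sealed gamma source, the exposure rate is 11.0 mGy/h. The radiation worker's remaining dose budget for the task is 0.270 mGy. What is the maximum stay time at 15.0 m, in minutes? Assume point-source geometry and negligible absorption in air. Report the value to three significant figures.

Intensity scales as (d₁/d₂)², so rate at 15.0 m:
(2.16/15.0)² = 0.02074, so 11.0 × 0.02074 = 0.2281 mGy/h.
Stay time = 0.270 mGy ÷ 0.2281 mGy/h = 1.184 h = 71.04 min.

71.0 min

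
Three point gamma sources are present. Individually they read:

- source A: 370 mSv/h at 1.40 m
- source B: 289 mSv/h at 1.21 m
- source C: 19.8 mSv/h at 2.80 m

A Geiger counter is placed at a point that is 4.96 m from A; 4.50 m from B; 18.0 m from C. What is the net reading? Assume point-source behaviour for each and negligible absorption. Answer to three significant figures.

Each source contributes Iᵢ·(dᵢ/rᵢ)²; contributions add.
A: 370 × (1.40/4.96)² = 29.48 mSv/h
B: 289 × (1.21/4.50)² = 20.90 mSv/h
C: 19.8 × (2.80/18.0)² = 0.4791 mSv/h
Total = 29.48 + 20.90 + 0.4791 = 50.86 mSv/h.

50.9 mSv/h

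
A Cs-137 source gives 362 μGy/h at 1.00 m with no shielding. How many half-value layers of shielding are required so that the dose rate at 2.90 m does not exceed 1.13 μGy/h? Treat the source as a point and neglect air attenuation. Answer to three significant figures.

5.25 half-value layers

At 2.90 m, distance alone gives (1.00/2.90)² = 0.1189, so 362 × 0.1189 = 43.04 μGy/h.
Further attenuation needed: 43.04/1.13 = 38.09.
n = log₂(38.09) = 5.251 half-value layers.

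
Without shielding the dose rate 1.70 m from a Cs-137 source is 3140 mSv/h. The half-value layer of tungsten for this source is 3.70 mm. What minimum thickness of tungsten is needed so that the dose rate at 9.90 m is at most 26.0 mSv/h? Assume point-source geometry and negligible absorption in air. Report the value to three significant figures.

6.78 mm

At 9.90 m, distance alone gives 3140 × (1.70/9.90)² = 3140 × 0.02949 = 92.60 mSv/h.
Further attenuation needed: 92.60/26.0 = 3.562.
n = log₂(3.562) = 1.833 half-value layers.
Thickness = 1.833 × 3.70 mm = 6.782 mm.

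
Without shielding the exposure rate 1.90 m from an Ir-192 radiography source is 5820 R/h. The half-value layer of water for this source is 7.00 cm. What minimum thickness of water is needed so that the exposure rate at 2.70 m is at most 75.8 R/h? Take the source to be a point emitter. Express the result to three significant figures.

36.7 cm

At 2.70 m, distance alone gives 5820 × (1.90/2.70)² = 5820 × 0.4952 = 2882 R/h.
Further attenuation needed: 2882/75.8 = 38.02.
n = log₂(38.02) = 5.249 half-value layers.
Thickness = 5.249 × 7.00 cm = 36.74 cm.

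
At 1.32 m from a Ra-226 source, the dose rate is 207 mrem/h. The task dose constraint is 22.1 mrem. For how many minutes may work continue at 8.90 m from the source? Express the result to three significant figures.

291 min

Applying the 1/r² law, rate at 8.90 m:
(1.32/8.90)² = 0.02200, so 207 × 0.02200 = 4.554 mrem/h.
Stay time = 22.1 mrem ÷ 4.554 mrem/h = 4.853 h = 291.2 min.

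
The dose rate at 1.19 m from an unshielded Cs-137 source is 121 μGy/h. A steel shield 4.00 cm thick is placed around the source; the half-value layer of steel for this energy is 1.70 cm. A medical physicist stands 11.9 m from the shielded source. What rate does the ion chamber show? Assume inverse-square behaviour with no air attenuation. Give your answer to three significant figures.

Distance alone: (1.19/11.9)² = 0.01000, so 121 × 0.01000 = 1.210 μGy/h.
Shield: 4.00/1.70 = 2.353 half-value layers → attenuation 2^(−2.353) = 0.1957.
Combined: 1.210 × 0.1957 = 0.2368 μGy/h.

0.237 μGy/h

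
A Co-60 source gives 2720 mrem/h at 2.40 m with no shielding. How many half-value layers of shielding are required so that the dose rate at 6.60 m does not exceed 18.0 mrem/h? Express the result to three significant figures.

4.32 half-value layers

At 6.60 m, distance alone gives 2720 × (2.40/6.60)² = 2720 × 0.1322 = 359.6 mrem/h.
Further attenuation needed: 359.6/18.0 = 19.98.
n = log₂(19.98) = 4.320 half-value layers.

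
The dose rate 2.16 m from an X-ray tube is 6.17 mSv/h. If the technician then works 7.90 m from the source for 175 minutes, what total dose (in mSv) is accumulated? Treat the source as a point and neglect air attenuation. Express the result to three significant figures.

1.35 mSv

Applying the 1/r² law, rate at 7.90 m:
6.17 × (2.16/7.90)² = 6.17 × 0.07476 = 0.4613 mSv/h.
Dose = rate × time = 0.4613 mSv/h × 2.917 h = 1.346 mSv.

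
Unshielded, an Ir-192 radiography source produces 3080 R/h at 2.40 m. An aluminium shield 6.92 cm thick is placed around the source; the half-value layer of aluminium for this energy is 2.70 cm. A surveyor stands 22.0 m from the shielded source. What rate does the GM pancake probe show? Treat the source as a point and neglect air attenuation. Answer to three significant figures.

Distance alone: (2.40/22.0)² = 0.01190, so 3080 × 0.01190 = 36.65 R/h.
Shield: 6.92/2.70 = 2.563 half-value layers → attenuation 2^(−2.563) = 0.1692.
Combined: 36.65 × 0.1692 = 6.201 R/h.

6.20 R/h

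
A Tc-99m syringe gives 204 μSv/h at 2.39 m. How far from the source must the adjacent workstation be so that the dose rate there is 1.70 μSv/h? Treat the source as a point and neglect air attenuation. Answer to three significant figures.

Intensity scales as (d₁/d₂)², so d₂ = d₁·√(I₁/I₂).
I₁/I₂ = 204/1.70 = 120.0, so d₂ = 2.39 × √120.0 = 26.18 m.

26.2 m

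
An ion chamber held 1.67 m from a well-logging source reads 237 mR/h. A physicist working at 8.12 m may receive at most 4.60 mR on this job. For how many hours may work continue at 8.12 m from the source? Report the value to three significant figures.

0.459 h

Since intensity falls as 1/r², rate at 8.12 m:
(1.67/8.12)² = 0.04230, so 237 × 0.04230 = 10.03 mR/h.
Stay time = 4.60 mR ÷ 10.03 mR/h = 0.4586 h.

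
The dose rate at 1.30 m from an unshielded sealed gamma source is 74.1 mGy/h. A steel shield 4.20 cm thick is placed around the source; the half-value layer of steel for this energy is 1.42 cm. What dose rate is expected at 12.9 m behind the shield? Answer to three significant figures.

Distance alone: (1.30/12.9)² = 0.01016, so 74.1 × 0.01016 = 0.7529 mGy/h.
Shield: 4.20/1.42 = 2.958 half-value layers → attenuation 2^(−2.958) = 0.1287.
Combined: 0.7529 × 0.1287 = 0.09690 mGy/h.

0.0969 mGy/h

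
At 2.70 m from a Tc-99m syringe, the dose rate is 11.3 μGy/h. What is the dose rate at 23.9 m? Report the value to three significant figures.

Applying the 1/r² law, the rate at 23.9 m is
(2.70/23.9)² = 0.01276, so 11.3 × 0.01276 = 0.1442 μGy/h.

0.144 μGy/h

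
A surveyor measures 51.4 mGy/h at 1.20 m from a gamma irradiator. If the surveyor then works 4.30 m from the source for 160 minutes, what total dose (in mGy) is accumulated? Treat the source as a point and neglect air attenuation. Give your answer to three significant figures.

10.7 mGy

Since intensity falls as 1/r², rate at 4.30 m:
51.4 × (1.20/4.30)² = 51.4 × 0.07788 = 4.003 mGy/h.
Dose = rate × time = 4.003 mGy/h × 2.667 h = 10.68 mGy.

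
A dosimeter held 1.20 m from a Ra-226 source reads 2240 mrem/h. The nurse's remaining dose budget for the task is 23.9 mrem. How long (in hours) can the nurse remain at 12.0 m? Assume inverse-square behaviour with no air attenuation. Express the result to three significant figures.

Applying the 1/r² law, rate at 12.0 m:
2240 × (1.20/12.0)² = 2240 × 0.01000 = 22.40 mrem/h.
Stay time = 23.9 mrem ÷ 22.40 mrem/h = 1.067 h.

1.07 h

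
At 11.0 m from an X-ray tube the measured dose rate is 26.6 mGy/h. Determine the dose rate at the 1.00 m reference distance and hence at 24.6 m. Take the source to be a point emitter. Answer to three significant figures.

Intensity scales as (d₁/d₂)², so
At 1.00 m: 26.6 × (11.0/1.00)² = 26.6 × 121.0 = 3219 mGy/h
At 24.6 m: (1.00/24.6)² = 0.001652, so 3219 × 0.001652 = 5.318 mGy/h.

3220 mGy/h; 5.32 mGy/h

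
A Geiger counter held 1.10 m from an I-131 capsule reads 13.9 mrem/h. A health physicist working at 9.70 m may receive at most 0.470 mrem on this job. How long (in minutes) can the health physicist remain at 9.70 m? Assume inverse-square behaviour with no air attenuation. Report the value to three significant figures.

By the inverse-square law, rate at 9.70 m:
13.9 × (1.10/9.70)² = 13.9 × 0.01286 = 0.1788 mrem/h.
Stay time = 0.470 mrem ÷ 0.1788 mrem/h = 2.629 h = 157.7 min.

158 min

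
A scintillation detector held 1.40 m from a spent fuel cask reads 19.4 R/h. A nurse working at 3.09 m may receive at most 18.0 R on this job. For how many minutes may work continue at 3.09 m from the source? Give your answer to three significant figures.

Using I₁d₁² = I₂d₂², rate at 3.09 m:
(1.40/3.09)² = 0.2053, so 19.4 × 0.2053 = 3.983 R/h.
Stay time = 18.0 R ÷ 3.983 R/h = 4.519 h = 271.1 min.

271 min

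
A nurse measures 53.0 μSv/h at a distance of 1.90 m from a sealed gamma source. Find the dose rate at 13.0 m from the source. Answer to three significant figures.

By the inverse-square law, the rate at 13.0 m is
53.0 × (1.90/13.0)² = 53.0 × 0.02136 = 1.132 μSv/h.

1.13 μSv/h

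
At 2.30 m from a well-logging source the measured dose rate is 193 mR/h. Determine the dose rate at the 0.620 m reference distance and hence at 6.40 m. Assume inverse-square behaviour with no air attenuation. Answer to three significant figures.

Using I₁d₁² = I₂d₂²,
At 0.620 m: (2.30/0.620)² = 13.76, so 193 × 13.76 = 2656 mR/h
At 6.40 m: (0.620/6.40)² = 0.009385, so 2656 × 0.009385 = 24.93 mR/h.

2660 mR/h; 24.9 mR/h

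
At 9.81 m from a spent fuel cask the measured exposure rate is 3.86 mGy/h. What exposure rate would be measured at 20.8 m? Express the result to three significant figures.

Intensity scales as (d₁/d₂)², so scaling from 9.81 m to 20.8 m:
(9.81/20.8)² = 0.2224, so 3.86 × 0.2224 = 0.8585 mGy/h.

0.859 mGy/h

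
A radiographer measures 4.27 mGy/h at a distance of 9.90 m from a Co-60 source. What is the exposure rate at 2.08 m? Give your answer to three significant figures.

96.7 mGy/h

Intensity scales as (d₁/d₂)², so the rate at 2.08 m is
4.27 × (9.90/2.08)² = 4.27 × 22.65 = 96.72 mGy/h.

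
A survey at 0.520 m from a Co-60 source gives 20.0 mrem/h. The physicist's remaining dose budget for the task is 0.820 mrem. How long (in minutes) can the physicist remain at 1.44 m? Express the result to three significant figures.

By the inverse-square law, rate at 1.44 m:
(0.520/1.44)² = 0.1304, so 20.0 × 0.1304 = 2.608 mrem/h.
Stay time = 0.820 mrem ÷ 2.608 mrem/h = 0.3144 h = 18.86 min.

18.9 min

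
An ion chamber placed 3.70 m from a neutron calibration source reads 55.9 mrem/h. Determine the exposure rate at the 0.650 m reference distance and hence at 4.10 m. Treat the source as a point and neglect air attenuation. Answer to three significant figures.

Using I₁d₁² = I₂d₂²,
At 0.650 m: 55.9 × (3.70/0.650)² = 55.9 × 32.40 = 1811 mrem/h
At 4.10 m: (0.650/4.10)² = 0.02513, so 1811 × 0.02513 = 45.51 mrem/h.

1810 mrem/h; 45.5 mrem/h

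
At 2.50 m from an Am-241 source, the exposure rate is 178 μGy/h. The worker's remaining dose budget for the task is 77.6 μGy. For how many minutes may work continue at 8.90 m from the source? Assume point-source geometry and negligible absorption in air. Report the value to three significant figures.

By the inverse-square law, rate at 8.90 m:
(2.50/8.90)² = 0.07890, so 178 × 0.07890 = 14.04 μGy/h.
Stay time = 77.6 μGy ÷ 14.04 μGy/h = 5.527 h = 331.6 min.

332 min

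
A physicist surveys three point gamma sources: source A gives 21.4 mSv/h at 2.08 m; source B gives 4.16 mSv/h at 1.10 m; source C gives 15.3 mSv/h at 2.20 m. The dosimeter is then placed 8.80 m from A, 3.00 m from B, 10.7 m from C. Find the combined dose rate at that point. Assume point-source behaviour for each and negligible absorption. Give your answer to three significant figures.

By superposition, sum each source's inverse-square contribution:
A: 21.4 × (2.08/8.80)² = 1.196 mSv/h
B: 4.16 × (1.10/3.00)² = 0.5593 mSv/h
C: 15.3 × (2.20/10.7)² = 0.6468 mSv/h
Total = 1.196 + 0.5593 + 0.6468 = 2.402 mSv/h.

2.40 mSv/h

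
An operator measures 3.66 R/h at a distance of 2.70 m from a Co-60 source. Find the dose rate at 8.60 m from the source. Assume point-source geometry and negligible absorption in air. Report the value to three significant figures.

Since intensity falls as 1/r², the rate at 8.60 m is
(2.70/8.60)² = 0.09857, so 3.66 × 0.09857 = 0.3608 R/h.

0.361 R/h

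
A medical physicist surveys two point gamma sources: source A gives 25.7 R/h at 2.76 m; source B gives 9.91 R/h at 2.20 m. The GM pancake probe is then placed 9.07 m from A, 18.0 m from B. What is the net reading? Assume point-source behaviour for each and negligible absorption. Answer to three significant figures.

2.53 R/h

Each source contributes Iᵢ·(dᵢ/rᵢ)²; contributions add.
A: 25.7 × (2.76/9.07)² = 2.380 R/h
B: 9.91 × (2.20/18.0)² = 0.1480 R/h
Total = 2.380 + 0.1480 = 2.528 R/h.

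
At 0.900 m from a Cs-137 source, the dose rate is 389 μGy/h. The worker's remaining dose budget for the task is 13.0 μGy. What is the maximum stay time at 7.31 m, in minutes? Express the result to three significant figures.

By the inverse-square law, rate at 7.31 m:
389 × (0.900/7.31)² = 389 × 0.01516 = 5.897 μGy/h.
Stay time = 13.0 μGy ÷ 5.897 μGy/h = 2.205 h = 132.3 min.

132 min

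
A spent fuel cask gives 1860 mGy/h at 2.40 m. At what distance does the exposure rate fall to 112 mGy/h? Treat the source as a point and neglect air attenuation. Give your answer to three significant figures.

Using I₁d₁² = I₂d₂², d₂ = d₁·√(I₁/I₂).
I₁/I₂ = 1860/112 = 16.61, so d₂ = 2.40 × √16.61 = 9.781 m.

9.78 m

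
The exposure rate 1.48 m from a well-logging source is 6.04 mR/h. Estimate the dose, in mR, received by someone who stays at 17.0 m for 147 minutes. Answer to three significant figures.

Using I₁d₁² = I₂d₂², rate at 17.0 m:
6.04 × (1.48/17.0)² = 6.04 × 0.007579 = 0.04578 mR/h.
Dose = rate × time = 0.04578 mR/h × 2.450 h = 0.1122 mR.

0.112 mR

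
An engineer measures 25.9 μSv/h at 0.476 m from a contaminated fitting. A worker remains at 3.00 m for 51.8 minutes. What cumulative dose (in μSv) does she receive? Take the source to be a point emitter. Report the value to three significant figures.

Applying the 1/r² law, rate at 3.00 m:
(0.476/3.00)² = 0.02518, so 25.9 × 0.02518 = 0.6522 μSv/h.
Dose = rate × time = 0.6522 μSv/h × 0.8633 h = 0.5630 μSv.

0.563 μSv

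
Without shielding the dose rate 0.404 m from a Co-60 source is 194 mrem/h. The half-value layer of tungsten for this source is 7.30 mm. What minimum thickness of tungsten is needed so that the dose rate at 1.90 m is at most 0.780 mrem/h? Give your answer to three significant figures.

25.5 mm

At 1.90 m, distance alone gives 194 × (0.404/1.90)² = 194 × 0.04521 = 8.771 mrem/h.
Further attenuation needed: 8.771/0.780 = 11.24.
n = log₂(11.24) = 3.491 half-value layers.
Thickness = 3.491 × 7.30 mm = 25.48 mm.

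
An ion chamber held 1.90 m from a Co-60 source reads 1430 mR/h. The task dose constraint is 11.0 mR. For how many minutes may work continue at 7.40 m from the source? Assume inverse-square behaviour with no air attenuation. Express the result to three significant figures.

7.00 min

Intensity scales as (d₁/d₂)², so rate at 7.40 m:
(1.90/7.40)² = 0.06592, so 1430 × 0.06592 = 94.27 mR/h.
Stay time = 11.0 mR ÷ 94.27 mR/h = 0.1167 h = 7.002 min.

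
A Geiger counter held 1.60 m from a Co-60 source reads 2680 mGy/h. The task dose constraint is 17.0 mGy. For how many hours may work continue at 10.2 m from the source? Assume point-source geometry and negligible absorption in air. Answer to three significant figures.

Using I₁d₁² = I₂d₂², rate at 10.2 m:
(1.60/10.2)² = 0.02461, so 2680 × 0.02461 = 65.95 mGy/h.
Stay time = 17.0 mGy ÷ 65.95 mGy/h = 0.2578 h.

0.258 h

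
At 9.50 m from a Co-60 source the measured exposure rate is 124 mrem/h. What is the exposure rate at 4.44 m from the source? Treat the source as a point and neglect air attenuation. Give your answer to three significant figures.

568 mrem/h

Using I₁d₁² = I₂d₂², scaling from 9.50 m to 4.44 m:
(9.50/4.44)² = 4.578, so 124 × 4.578 = 567.7 mrem/h.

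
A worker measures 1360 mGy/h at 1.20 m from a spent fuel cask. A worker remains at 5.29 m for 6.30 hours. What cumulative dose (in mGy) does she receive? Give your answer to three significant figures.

By the inverse-square law, rate at 5.29 m:
1360 × (1.20/5.29)² = 1360 × 0.05146 = 69.99 mGy/h.
Dose = rate × time = 69.99 mGy/h × 6.300 h = 440.9 mGy.

441 mGy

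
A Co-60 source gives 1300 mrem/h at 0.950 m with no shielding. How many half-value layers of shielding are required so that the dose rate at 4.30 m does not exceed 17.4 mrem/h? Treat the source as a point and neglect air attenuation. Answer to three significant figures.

At 4.30 m, distance alone gives (0.950/4.30)² = 0.04881, so 1300 × 0.04881 = 63.45 mrem/h.
Further attenuation needed: 63.45/17.4 = 3.647.
n = log₂(3.647) = 1.867 half-value layers.

1.87 half-value layers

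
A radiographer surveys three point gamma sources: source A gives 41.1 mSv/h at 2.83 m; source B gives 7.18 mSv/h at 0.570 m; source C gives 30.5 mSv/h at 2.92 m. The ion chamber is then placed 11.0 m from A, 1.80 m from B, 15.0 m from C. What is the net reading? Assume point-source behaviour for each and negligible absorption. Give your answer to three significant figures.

Each source contributes Iᵢ·(dᵢ/rᵢ)²; contributions add.
A: 41.1 × (2.83/11.0)² = 2.720 mSv/h
B: 7.18 × (0.570/1.80)² = 0.7200 mSv/h
C: 30.5 × (2.92/15.0)² = 1.156 mSv/h
Total = 2.720 + 0.7200 + 1.156 = 4.596 mSv/h.

4.60 mSv/h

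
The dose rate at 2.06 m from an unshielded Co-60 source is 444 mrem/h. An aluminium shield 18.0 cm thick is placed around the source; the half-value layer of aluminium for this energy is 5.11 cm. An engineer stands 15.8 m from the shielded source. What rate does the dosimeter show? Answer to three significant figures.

0.657 mrem/h

Distance alone: (2.06/15.8)² = 0.01700, so 444 × 0.01700 = 7.548 mrem/h.
Shield: 18.0/5.11 = 3.523 half-value layers → attenuation 2^(−3.523) = 0.08699.
Combined: 7.548 × 0.08699 = 0.6566 mrem/h.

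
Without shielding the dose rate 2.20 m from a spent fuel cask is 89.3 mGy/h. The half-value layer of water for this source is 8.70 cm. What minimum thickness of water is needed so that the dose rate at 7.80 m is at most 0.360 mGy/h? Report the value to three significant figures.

37.4 cm

At 7.80 m, distance alone gives (2.20/7.80)² = 0.07955, so 89.3 × 0.07955 = 7.104 mGy/h.
Further attenuation needed: 7.104/0.360 = 19.73.
n = log₂(19.73) = 4.302 half-value layers.
Thickness = 4.302 × 8.70 cm = 37.43 cm.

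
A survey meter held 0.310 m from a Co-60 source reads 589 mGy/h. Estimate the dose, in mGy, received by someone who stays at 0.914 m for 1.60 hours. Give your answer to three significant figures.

By the inverse-square law, rate at 0.914 m:
(0.310/0.914)² = 0.1150, so 589 × 0.1150 = 67.73 mGy/h.
Dose = rate × time = 67.73 mGy/h × 1.600 h = 108.4 mGy.

108 mGy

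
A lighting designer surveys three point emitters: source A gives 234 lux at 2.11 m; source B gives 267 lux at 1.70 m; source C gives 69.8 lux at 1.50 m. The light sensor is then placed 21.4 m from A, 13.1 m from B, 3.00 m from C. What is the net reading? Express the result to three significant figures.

Each source contributes Iᵢ·(dᵢ/rᵢ)²; contributions add.
A: 234 × (2.11/21.4)² = 2.275 lux
B: 267 × (1.70/13.1)² = 4.496 lux
C: 69.8 × (1.50/3.00)² = 17.45 lux
Total = 2.275 + 4.496 + 17.45 = 24.22 lux.

24.2 lux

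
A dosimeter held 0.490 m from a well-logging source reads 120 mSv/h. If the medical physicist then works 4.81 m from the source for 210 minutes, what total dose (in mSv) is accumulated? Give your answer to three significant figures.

4.36 mSv

Intensity scales as (d₁/d₂)², so rate at 4.81 m:
(0.490/4.81)² = 0.01038, so 120 × 0.01038 = 1.246 mSv/h.
Dose = rate × time = 1.246 mSv/h × 3.500 h = 4.361 mSv.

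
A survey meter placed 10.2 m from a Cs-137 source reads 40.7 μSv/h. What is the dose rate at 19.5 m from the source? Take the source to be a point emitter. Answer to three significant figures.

11.1 μSv/h

Intensity scales as (d₁/d₂)², so scaling from 10.2 m to 19.5 m:
40.7 × (10.2/19.5)² = 40.7 × 0.2736 = 11.14 μSv/h.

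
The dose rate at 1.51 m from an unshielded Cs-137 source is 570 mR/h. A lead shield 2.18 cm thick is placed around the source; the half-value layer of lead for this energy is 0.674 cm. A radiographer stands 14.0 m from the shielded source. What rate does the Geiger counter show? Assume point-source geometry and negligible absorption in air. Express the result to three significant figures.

0.705 mR/h

Distance alone: (1.51/14.0)² = 0.01163, so 570 × 0.01163 = 6.629 mR/h.
Shield: 2.18/0.674 = 3.234 half-value layers → attenuation 2^(−3.234) = 0.1063.
Combined: 6.629 × 0.1063 = 0.7047 mR/h.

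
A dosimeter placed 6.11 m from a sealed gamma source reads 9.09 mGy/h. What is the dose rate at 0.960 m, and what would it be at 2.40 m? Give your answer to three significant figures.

Since intensity falls as 1/r²,
At 0.960 m: (6.11/0.960)² = 40.51, so 9.09 × 40.51 = 368.2 mGy/h
At 2.40 m: (0.960/2.40)² = 0.1600, so 368.2 × 0.1600 = 58.91 mGy/h.

368 mGy/h; 58.9 mGy/h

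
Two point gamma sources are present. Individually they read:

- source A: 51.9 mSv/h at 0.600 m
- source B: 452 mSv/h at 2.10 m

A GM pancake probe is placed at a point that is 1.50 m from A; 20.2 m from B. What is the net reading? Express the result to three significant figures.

Each source contributes Iᵢ·(dᵢ/rᵢ)²; contributions add.
A: 51.9 × (0.600/1.50)² = 8.304 mSv/h
B: 452 × (2.10/20.2)² = 4.885 mSv/h
Total = 8.304 + 4.885 = 13.19 mSv/h.

13.2 mSv/h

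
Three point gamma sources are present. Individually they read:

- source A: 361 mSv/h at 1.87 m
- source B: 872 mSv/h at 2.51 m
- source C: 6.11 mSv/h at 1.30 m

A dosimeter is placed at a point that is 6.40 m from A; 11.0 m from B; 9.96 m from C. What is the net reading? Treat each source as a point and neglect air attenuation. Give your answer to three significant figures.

Each source contributes Iᵢ·(dᵢ/rᵢ)²; contributions add.
A: 361 × (1.87/6.40)² = 30.82 mSv/h
B: 872 × (2.51/11.0)² = 45.40 mSv/h
C: 6.11 × (1.30/9.96)² = 0.1041 mSv/h
Total = 30.82 + 45.40 + 0.1041 = 76.32 mSv/h.

76.3 mSv/h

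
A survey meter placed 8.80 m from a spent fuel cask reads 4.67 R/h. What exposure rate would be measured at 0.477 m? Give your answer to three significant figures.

1590 R/h

Intensity scales as (d₁/d₂)², so scaling from 8.80 m to 0.477 m:
(8.80/0.477)² = 340.4, so 4.67 × 340.4 = 1590 R/h.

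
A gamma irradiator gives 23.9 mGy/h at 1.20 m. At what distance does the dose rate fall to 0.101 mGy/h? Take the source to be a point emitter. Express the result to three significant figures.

Intensity scales as (d₁/d₂)², so d₂ = d₁·√(I₁/I₂).
I₁/I₂ = 23.9/0.101 = 236.6, so d₂ = 1.20 × √236.6 = 18.46 m.

18.5 m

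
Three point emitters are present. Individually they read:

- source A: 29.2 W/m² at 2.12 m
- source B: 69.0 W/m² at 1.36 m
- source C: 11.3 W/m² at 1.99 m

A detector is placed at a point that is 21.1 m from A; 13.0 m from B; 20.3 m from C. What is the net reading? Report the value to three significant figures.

By superposition, sum each source's inverse-square contribution:
A: 29.2 × (2.12/21.1)² = 0.2948 W/m²
B: 69.0 × (1.36/13.0)² = 0.7552 W/m²
C: 11.3 × (1.99/20.3)² = 0.1086 W/m²
Total = 0.2948 + 0.7552 + 0.1086 = 1.159 W/m².

1.16 W/m²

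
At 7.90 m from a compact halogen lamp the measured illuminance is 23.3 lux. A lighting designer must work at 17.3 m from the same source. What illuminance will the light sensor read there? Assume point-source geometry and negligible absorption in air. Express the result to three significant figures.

4.86 lux

Applying the 1/r² law, scaling from 7.90 m to 17.3 m:
23.3 × (7.90/17.3)² = 23.3 × 0.2085 = 4.858 lux.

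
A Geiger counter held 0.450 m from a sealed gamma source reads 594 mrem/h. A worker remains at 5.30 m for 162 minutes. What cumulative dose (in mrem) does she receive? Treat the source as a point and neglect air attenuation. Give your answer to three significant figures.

Applying the 1/r² law, rate at 5.30 m:
(0.450/5.30)² = 0.007209, so 594 × 0.007209 = 4.282 mrem/h.
Dose = rate × time = 4.282 mrem/h × 2.700 h = 11.56 mrem.

11.6 mrem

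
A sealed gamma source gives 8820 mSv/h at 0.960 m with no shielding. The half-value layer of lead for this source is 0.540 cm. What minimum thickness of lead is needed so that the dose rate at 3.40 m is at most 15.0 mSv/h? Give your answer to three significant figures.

3.00 cm

At 3.40 m, distance alone gives (0.960/3.40)² = 0.07972, so 8820 × 0.07972 = 703.1 mSv/h.
Further attenuation needed: 703.1/15.0 = 46.87.
n = log₂(46.87) = 5.551 half-value layers.
Thickness = 5.551 × 0.540 cm = 2.998 cm.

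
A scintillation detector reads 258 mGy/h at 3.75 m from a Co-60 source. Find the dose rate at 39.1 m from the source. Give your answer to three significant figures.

Intensity scales as (d₁/d₂)², so the rate at 39.1 m is
(3.75/39.1)² = 0.009198, so 258 × 0.009198 = 2.373 mGy/h.

2.37 mGy/h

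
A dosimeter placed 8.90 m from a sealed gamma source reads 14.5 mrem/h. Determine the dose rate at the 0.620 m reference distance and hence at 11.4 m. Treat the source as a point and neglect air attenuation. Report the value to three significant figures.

By the inverse-square law,
At 0.620 m: 14.5 × (8.90/0.620)² = 14.5 × 206.1 = 2988 mrem/h
At 11.4 m: 2988 × (0.620/11.4)² = 2988 × 0.002958 = 8.839 mrem/h.

2990 mrem/h; 8.84 mrem/h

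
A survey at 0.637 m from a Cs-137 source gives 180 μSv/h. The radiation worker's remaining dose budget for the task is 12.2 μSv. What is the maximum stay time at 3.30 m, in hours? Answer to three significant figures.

By the inverse-square law, rate at 3.30 m:
180 × (0.637/3.30)² = 180 × 0.03726 = 6.707 μSv/h.
Stay time = 12.2 μSv ÷ 6.707 μSv/h = 1.819 h.

1.82 h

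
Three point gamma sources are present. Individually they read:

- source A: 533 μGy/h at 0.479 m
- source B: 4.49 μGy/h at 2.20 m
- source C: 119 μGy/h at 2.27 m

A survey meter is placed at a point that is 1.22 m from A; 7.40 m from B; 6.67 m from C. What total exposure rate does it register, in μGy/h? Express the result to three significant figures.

By superposition, sum each source's inverse-square contribution:
A: 533 × (0.479/1.22)² = 82.16 μGy/h
B: 4.49 × (2.20/7.40)² = 0.3969 μGy/h
C: 119 × (2.27/6.67)² = 13.78 μGy/h
Total = 82.16 + 0.3969 + 13.78 = 96.34 μGy/h.

96.3 μGy/h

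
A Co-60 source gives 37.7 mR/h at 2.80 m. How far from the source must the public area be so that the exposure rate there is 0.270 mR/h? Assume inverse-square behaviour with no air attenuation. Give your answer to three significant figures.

By the inverse-square law, d₂ = d₁·√(I₁/I₂).
I₁/I₂ = 37.7/0.270 = 139.6, so d₂ = 2.80 × √139.6 = 33.08 m.

33.1 m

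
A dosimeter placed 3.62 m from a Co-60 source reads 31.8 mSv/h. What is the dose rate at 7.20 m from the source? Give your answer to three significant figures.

8.04 mSv/h

Using I₁d₁² = I₂d₂², scaling from 3.62 m to 7.20 m:
31.8 × (3.62/7.20)² = 31.8 × 0.2528 = 8.039 mSv/h.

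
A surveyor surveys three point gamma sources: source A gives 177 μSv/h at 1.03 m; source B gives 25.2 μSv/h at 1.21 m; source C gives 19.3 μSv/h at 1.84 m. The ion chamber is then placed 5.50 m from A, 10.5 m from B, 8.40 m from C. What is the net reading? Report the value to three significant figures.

7.47 μSv/h

Each source contributes Iᵢ·(dᵢ/rᵢ)²; contributions add.
A: 177 × (1.03/5.50)² = 6.208 μSv/h
B: 25.2 × (1.21/10.5)² = 0.3347 μSv/h
C: 19.3 × (1.84/8.40)² = 0.9260 μSv/h
Total = 6.208 + 0.3347 + 0.9260 = 7.469 μSv/h.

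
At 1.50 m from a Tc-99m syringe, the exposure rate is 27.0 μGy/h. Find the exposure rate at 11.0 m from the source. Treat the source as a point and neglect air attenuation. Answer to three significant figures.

0.502 μGy/h

Applying the 1/r² law, the rate at 11.0 m is
(1.50/11.0)² = 0.01860, so 27.0 × 0.01860 = 0.5022 μGy/h.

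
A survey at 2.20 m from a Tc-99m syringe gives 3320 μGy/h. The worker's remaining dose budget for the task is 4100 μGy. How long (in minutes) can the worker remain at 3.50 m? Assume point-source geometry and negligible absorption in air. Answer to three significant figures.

188 min

Since intensity falls as 1/r², rate at 3.50 m:
(2.20/3.50)² = 0.3951, so 3320 × 0.3951 = 1312 μGy/h.
Stay time = 4100 μGy ÷ 1312 μGy/h = 3.125 h = 187.5 min.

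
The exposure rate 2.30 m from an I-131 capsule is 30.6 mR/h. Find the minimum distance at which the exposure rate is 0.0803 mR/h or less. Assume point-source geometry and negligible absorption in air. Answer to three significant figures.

44.9 m

Since intensity falls as 1/r², d₂ = d₁·√(I₁/I₂).
I₁/I₂ = 30.6/0.0803 = 381.1, so d₂ = 2.30 × √381.1 = 44.90 m.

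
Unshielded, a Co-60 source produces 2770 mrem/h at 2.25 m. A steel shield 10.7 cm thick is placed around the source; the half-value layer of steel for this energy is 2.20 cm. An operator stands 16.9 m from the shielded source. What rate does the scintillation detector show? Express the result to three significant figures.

1.69 mrem/h

Distance alone: (2.25/16.9)² = 0.01773, so 2770 × 0.01773 = 49.11 mrem/h.
Shield: 10.7/2.20 = 4.864 half-value layers → attenuation 2^(−4.864) = 0.03434.
Combined: 49.11 × 0.03434 = 1.686 mrem/h.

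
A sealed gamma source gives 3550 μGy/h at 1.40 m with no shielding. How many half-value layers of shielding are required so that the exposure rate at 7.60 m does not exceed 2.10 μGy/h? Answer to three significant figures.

5.84 half-value layers

At 7.60 m, distance alone gives 3550 × (1.40/7.60)² = 3550 × 0.03393 = 120.5 μGy/h.
Further attenuation needed: 120.5/2.10 = 57.38.
n = log₂(57.38) = 5.842 half-value layers.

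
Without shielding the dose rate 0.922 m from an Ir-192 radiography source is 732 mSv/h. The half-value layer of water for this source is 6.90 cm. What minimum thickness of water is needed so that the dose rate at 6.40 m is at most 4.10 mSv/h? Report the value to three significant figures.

At 6.40 m, distance alone gives (0.922/6.40)² = 0.02075, so 732 × 0.02075 = 15.19 mSv/h.
Further attenuation needed: 15.19/4.10 = 3.705.
n = log₂(3.705) = 1.889 half-value layers.
Thickness = 1.889 × 6.90 cm = 13.03 cm.

13.0 cm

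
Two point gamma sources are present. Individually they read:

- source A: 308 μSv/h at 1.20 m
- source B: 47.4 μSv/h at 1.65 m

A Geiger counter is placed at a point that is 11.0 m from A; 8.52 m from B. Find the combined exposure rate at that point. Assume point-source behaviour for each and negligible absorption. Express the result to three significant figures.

5.44 μSv/h

Each source contributes Iᵢ·(dᵢ/rᵢ)²; contributions add.
A: 308 × (1.20/11.0)² = 3.665 μSv/h
B: 47.4 × (1.65/8.52)² = 1.778 μSv/h
Total = 3.665 + 1.778 = 5.443 μSv/h.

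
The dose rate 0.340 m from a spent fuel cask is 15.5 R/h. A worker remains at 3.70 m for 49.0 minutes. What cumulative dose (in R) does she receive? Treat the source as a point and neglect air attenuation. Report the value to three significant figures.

Intensity scales as (d₁/d₂)², so rate at 3.70 m:
(0.340/3.70)² = 0.008444, so 15.5 × 0.008444 = 0.1309 R/h.
Dose = rate × time = 0.1309 R/h × 0.8167 h = 0.1069 R.

0.107 R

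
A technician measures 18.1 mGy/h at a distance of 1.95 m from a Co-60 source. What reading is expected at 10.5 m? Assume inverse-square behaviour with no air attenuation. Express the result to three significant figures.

Using I₁d₁² = I₂d₂², the rate at 10.5 m is
18.1 × (1.95/10.5)² = 18.1 × 0.03449 = 0.6243 mGy/h.

0.624 mGy/h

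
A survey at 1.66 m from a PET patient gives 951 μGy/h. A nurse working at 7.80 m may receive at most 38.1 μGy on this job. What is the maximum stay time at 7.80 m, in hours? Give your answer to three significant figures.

By the inverse-square law, rate at 7.80 m:
951 × (1.66/7.80)² = 951 × 0.04529 = 43.07 μGy/h.
Stay time = 38.1 μGy ÷ 43.07 μGy/h = 0.8846 h.

0.885 h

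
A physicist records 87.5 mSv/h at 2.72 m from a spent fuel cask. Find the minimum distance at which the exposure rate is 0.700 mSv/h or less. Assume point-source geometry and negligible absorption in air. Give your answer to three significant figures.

30.4 m

Since intensity falls as 1/r², d₂ = d₁·√(I₁/I₂).
I₁/I₂ = 87.5/0.700 = 125.0, so d₂ = 2.72 × √125.0 = 30.41 m.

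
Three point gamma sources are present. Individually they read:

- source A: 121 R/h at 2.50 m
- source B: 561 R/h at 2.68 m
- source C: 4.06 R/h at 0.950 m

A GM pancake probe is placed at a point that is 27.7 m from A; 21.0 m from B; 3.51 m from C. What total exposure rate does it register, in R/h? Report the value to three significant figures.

Each source contributes Iᵢ·(dᵢ/rᵢ)²; contributions add.
A: 121 × (2.50/27.7)² = 0.9856 R/h
B: 561 × (2.68/21.0)² = 9.137 R/h
C: 4.06 × (0.950/3.51)² = 0.2974 R/h
Total = 0.9856 + 9.137 + 0.2974 = 10.42 R/h.

10.4 R/h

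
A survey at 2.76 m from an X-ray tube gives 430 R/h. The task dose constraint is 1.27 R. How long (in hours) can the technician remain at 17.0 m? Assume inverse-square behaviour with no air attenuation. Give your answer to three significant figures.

Applying the 1/r² law, rate at 17.0 m:
430 × (2.76/17.0)² = 430 × 0.02636 = 11.33 R/h.
Stay time = 1.27 R ÷ 11.33 R/h = 0.1121 h.

0.112 h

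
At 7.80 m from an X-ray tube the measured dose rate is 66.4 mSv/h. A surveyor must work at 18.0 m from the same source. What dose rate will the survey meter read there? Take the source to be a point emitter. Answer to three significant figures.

12.5 mSv/h

Since intensity falls as 1/r², scaling from 7.80 m to 18.0 m:
(7.80/18.0)² = 0.1878, so 66.4 × 0.1878 = 12.47 mSv/h.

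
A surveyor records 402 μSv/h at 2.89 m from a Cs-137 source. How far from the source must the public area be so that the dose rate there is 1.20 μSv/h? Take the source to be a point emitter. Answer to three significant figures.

52.9 m

By the inverse-square law, d₂ = d₁·√(I₁/I₂).
I₁/I₂ = 402/1.20 = 335.0, so d₂ = 2.89 × √335.0 = 52.90 m.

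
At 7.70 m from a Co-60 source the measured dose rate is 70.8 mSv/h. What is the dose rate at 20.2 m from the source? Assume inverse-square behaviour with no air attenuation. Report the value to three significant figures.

Intensity scales as (d₁/d₂)², so scaling from 7.70 m to 20.2 m:
70.8 × (7.70/20.2)² = 70.8 × 0.1453 = 10.29 mSv/h.

10.3 mSv/h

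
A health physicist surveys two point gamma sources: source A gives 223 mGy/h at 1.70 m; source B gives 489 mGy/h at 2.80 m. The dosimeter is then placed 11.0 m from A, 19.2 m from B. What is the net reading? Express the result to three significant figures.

15.7 mGy/h

Each source contributes Iᵢ·(dᵢ/rᵢ)²; contributions add.
A: 223 × (1.70/11.0)² = 5.326 mGy/h
B: 489 × (2.80/19.2)² = 10.40 mGy/h
Total = 5.326 + 10.40 = 15.73 mGy/h.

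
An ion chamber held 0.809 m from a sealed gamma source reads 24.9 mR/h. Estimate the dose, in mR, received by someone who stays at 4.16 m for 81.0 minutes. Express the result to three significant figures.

1.27 mR

Intensity scales as (d₁/d₂)², so rate at 4.16 m:
(0.809/4.16)² = 0.03782, so 24.9 × 0.03782 = 0.9417 mR/h.
Dose = rate × time = 0.9417 mR/h × 1.350 h = 1.271 mR.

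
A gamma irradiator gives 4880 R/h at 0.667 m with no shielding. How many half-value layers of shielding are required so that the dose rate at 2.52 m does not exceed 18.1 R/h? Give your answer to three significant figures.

At 2.52 m, distance alone gives 4880 × (0.667/2.52)² = 4880 × 0.07006 = 341.9 R/h.
Further attenuation needed: 341.9/18.1 = 18.89.
n = log₂(18.89) = 4.240 half-value layers.

4.24 half-value layers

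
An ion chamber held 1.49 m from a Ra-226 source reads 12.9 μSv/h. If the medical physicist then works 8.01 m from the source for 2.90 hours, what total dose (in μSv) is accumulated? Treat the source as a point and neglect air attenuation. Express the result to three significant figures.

1.29 μSv

Using I₁d₁² = I₂d₂², rate at 8.01 m:
12.9 × (1.49/8.01)² = 12.9 × 0.03460 = 0.4463 μSv/h.
Dose = rate × time = 0.4463 μSv/h × 2.900 h = 1.294 μSv.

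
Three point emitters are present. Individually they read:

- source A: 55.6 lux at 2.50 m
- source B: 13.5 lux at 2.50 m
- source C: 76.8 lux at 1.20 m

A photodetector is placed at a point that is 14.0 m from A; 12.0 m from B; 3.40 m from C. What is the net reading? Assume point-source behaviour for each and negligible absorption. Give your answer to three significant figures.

11.9 lux

Each source contributes Iᵢ·(dᵢ/rᵢ)²; contributions add.
A: 55.6 × (2.50/14.0)² = 1.773 lux
B: 13.5 × (2.50/12.0)² = 0.5859 lux
C: 76.8 × (1.20/3.40)² = 9.567 lux
Total = 1.773 + 0.5859 + 9.567 = 11.93 lux.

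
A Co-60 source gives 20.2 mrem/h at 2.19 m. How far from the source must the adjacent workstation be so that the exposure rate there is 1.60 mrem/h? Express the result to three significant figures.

Applying the 1/r² law, d₂ = d₁·√(I₁/I₂).
I₁/I₂ = 20.2/1.60 = 12.62, so d₂ = 2.19 × √12.62 = 7.780 m.

7.78 m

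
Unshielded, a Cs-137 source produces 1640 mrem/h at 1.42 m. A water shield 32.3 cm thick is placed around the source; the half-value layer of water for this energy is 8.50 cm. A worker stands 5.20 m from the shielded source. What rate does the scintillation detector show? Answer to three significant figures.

Distance alone: 1640 × (1.42/5.20)² = 1640 × 0.07457 = 122.3 mrem/h.
Shield: 32.3/8.50 = 3.800 half-value layers → attenuation 2^(−3.800) = 0.07179.
Combined: 122.3 × 0.07179 = 8.780 mrem/h.

8.78 mrem/h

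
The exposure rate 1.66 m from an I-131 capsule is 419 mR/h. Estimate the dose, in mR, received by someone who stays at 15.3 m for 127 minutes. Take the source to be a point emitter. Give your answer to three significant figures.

By the inverse-square law, rate at 15.3 m:
419 × (1.66/15.3)² = 419 × 0.01177 = 4.932 mR/h.
Dose = rate × time = 4.932 mR/h × 2.117 h = 10.44 mR.

10.4 mR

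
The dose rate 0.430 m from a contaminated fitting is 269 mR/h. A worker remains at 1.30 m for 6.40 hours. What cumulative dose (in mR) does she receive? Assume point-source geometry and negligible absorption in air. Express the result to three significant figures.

By the inverse-square law, rate at 1.30 m:
(0.430/1.30)² = 0.1094, so 269 × 0.1094 = 29.43 mR/h.
Dose = rate × time = 29.43 mR/h × 6.400 h = 188.4 mR.

188 mR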